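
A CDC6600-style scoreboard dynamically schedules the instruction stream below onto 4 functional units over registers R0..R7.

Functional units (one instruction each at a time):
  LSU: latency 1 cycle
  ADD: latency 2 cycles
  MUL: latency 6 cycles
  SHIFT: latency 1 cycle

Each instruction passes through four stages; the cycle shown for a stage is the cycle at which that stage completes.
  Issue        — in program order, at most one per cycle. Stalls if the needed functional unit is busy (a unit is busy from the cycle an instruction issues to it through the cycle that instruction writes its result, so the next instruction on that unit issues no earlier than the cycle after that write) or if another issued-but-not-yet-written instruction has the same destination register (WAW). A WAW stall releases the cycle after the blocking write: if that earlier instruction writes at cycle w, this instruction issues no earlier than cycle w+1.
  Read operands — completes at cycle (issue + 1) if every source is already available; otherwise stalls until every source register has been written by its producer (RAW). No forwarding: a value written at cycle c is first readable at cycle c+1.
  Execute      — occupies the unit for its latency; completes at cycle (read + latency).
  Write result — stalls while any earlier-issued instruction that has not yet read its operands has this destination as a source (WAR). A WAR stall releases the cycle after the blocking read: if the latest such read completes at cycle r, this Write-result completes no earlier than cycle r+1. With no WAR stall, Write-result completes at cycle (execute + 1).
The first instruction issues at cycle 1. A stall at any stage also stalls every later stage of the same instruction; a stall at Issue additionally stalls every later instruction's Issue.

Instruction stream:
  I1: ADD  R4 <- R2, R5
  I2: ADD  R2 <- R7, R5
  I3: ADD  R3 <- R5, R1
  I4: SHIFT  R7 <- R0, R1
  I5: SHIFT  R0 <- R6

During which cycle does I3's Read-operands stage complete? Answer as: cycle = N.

[I1] 1/2/4/5
[I2] 6/7/9/10  (struct: ADD busy until I1 writes@5)
[I3] 11/12/14/15  (struct: ADD busy until I2 writes@10)
[I4] 12/13/14/15
[I5] 16/17/18/19  (struct: SHIFT busy until I4 writes@15)

cycle = 12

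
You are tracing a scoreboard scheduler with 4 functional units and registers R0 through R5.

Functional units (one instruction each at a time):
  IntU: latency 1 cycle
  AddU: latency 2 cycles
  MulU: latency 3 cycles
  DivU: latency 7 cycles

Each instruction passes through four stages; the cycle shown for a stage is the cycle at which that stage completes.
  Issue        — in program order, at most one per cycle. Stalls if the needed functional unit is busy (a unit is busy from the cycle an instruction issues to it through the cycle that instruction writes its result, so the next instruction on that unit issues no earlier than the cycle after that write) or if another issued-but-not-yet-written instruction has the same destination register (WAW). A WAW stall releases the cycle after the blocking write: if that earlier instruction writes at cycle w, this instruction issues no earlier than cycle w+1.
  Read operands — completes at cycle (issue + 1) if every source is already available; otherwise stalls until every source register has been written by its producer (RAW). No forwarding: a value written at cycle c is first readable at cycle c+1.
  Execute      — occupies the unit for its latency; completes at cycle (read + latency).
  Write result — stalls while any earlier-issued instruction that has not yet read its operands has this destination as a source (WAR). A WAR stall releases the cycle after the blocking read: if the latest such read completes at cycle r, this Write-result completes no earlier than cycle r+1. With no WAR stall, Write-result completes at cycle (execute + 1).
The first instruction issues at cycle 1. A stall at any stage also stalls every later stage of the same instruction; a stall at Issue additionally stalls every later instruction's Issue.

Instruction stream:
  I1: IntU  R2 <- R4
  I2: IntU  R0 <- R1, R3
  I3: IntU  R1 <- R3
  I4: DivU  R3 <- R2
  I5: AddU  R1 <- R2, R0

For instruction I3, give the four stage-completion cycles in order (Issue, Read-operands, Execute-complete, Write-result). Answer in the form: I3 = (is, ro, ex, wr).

c1: I1→IntU
c2: I1 RO
c3: I1 EX
c4: I1 WR R2
c5: I2→IntU
c6: I2 RO
c7: I2 EX
c8: I2 WR R0
c9: I3→IntU
c10: I3 RO · I4→DivU
c11: I3 EX · I4 RO
c12: I3 WR R1
c13: I5→AddU
c14: I5 RO
c16: I5 EX
c17: I5 WR R1
c18: I4 EX
c19: I4 WR R3

I3 = (9, 10, 11, 12)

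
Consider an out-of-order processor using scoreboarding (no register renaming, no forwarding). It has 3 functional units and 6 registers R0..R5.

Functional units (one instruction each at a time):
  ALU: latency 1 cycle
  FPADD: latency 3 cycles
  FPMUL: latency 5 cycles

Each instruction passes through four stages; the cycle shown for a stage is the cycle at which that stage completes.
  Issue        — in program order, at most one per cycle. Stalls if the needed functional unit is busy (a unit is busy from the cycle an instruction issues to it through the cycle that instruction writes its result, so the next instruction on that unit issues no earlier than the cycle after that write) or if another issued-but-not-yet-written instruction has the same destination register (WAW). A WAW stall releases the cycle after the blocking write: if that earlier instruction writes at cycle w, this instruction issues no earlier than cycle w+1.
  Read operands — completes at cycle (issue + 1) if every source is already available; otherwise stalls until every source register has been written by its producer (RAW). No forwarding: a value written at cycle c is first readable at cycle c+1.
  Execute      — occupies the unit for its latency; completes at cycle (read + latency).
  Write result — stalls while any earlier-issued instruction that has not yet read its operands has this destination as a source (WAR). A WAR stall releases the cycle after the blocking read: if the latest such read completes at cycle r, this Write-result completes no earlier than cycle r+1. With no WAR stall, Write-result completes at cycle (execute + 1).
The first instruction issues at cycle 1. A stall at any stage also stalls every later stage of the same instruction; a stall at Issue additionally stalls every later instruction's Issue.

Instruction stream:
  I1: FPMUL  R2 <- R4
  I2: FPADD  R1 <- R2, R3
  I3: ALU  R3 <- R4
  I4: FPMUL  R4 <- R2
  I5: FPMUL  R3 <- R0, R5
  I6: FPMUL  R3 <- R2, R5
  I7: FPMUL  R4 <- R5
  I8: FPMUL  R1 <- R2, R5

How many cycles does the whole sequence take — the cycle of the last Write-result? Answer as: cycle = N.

cycle = 48

I1: IS=1 RO=2 EX=7 WR=8
I2: IS=2 RO=9 EX=12 WR=13  [RAW R2: wait I1 write@8]
I3: IS=3 RO=4 EX=5 WR=10  [WAR R3: wait I2 read@9]
I4: IS=9 RO=10 EX=15 WR=16  [struct: FPMUL busy until I1 writes@8]
I5: IS=17 RO=18 EX=23 WR=24  [struct: FPMUL busy until I4 writes@16]
I6: IS=25 RO=26 EX=31 WR=32  [struct: FPMUL busy until I5 writes@24]
I7: IS=33 RO=34 EX=39 WR=40  [struct: FPMUL busy until I6 writes@32]
I8: IS=41 RO=42 EX=47 WR=48  [struct: FPMUL busy until I7 writes@40]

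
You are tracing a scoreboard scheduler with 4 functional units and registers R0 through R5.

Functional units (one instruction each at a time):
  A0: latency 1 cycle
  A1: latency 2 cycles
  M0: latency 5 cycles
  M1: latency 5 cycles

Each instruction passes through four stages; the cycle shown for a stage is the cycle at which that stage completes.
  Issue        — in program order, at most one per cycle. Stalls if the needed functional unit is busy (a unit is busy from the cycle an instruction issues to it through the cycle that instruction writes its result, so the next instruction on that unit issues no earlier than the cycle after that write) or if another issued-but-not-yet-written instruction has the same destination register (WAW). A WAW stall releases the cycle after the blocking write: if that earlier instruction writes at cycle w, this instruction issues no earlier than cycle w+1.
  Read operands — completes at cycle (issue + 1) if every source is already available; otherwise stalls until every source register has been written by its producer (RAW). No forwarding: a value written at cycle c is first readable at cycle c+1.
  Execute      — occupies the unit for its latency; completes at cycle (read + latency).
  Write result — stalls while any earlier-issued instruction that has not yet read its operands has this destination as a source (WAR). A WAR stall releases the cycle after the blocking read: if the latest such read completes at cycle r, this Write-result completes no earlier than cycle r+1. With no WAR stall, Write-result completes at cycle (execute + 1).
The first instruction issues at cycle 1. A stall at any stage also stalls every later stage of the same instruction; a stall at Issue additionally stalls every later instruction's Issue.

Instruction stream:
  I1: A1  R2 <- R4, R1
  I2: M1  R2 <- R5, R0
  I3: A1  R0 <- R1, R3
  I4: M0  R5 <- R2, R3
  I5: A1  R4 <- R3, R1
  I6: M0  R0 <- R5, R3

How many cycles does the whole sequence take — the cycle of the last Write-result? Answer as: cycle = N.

cycle 1: I1 dispatched to A1
cycle 2: I1 operands ready
cycle 4: I1 complete
cycle 5: R2←I1
cycle 6: I2 dispatched to M1
cycle 7: I2 operands ready · I3 dispatched to A1
cycle 8: I3 operands ready · I4 dispatched to M0
cycle 10: I3 complete
cycle 11: R0←I3
cycle 12: I2 complete · I5 dispatched to A1
cycle 13: R2←I2 · I5 operands ready
cycle 14: I4 operands ready
cycle 15: I5 complete
cycle 16: R4←I5
cycle 19: I4 complete
cycle 20: R5←I4
cycle 21: I6 dispatched to M0
cycle 22: I6 operands ready
cycle 27: I6 complete
cycle 28: R0←I6

cycle = 28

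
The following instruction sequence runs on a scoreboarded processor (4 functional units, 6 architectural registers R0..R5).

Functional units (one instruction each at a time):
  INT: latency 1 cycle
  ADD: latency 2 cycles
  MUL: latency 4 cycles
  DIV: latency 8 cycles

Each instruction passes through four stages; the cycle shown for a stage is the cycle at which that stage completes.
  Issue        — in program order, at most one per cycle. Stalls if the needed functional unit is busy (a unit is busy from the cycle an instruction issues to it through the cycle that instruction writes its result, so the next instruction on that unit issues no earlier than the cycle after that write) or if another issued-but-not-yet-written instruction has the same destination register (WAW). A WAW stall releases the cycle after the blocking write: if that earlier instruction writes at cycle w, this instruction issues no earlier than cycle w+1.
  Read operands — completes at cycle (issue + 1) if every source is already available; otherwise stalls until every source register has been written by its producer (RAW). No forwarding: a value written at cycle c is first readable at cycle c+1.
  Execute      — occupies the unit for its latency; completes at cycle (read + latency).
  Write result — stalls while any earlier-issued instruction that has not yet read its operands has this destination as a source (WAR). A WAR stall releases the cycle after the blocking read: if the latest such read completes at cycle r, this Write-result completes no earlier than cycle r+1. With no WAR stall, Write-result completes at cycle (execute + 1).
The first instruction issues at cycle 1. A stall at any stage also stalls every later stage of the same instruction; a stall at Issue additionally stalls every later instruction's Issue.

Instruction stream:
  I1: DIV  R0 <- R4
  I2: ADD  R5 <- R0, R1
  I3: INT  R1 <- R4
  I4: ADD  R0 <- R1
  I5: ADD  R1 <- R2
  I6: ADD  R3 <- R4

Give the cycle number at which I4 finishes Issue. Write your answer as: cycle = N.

[I1] 1/2/10/11
[I2] 2/12/14/15  (RAW R0: wait I1 write@11)
[I3] 3/4/5/13  (WAR R1: wait I2 read@12)
[I4] 16/17/19/20  (struct: ADD busy until I2 writes@15)
[I5] 21/22/24/25  (struct: ADD busy until I4 writes@20)
[I6] 26/27/29/30  (struct: ADD busy until I5 writes@25)

cycle = 16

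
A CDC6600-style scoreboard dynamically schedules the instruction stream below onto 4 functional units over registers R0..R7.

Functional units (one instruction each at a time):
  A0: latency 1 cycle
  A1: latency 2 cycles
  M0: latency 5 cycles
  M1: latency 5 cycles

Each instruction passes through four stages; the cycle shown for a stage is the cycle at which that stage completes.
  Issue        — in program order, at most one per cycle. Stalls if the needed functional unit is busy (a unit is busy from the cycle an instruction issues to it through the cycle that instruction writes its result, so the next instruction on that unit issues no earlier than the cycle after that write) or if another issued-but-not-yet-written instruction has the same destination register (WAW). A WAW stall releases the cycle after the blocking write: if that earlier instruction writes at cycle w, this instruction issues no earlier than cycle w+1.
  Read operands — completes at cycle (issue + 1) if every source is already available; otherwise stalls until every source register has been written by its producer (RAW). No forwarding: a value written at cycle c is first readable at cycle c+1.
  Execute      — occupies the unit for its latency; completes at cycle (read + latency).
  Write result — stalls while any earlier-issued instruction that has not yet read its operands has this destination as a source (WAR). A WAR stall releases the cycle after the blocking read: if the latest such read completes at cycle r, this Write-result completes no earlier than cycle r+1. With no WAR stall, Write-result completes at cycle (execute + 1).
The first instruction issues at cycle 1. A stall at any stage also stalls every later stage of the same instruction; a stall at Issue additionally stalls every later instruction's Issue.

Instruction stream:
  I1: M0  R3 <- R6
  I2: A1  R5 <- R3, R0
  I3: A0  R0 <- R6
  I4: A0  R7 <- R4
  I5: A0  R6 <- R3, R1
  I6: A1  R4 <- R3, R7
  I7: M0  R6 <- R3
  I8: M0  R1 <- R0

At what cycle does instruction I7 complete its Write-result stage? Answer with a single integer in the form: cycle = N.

c1: issue I1 (M0)
c2: I1 read-ops; issue I2 (A1)
c3: issue I3 (A0)
c4: I3 read-ops
c5: I3 finished on A0
c7: I1 finished on M0
c8: I1→R3
c9: I2 read-ops
c10: I3→R0
c11: I2 finished on A1; issue I4 (A0)
c12: I2→R5; I4 read-ops
c13: I4 finished on A0
c14: I4→R7
c15: issue I5 (A0)
c16: I5 read-ops; issue I6 (A1)
c17: I5 finished on A0; I6 read-ops
c18: I5→R6
c19: I6 finished on A1; issue I7 (M0)
c20: I6→R4; I7 read-ops
c25: I7 finished on M0
c26: I7→R6
c27: issue I8 (M0)
c28: I8 read-ops
c33: I8 finished on M0
c34: I8→R1

cycle = 26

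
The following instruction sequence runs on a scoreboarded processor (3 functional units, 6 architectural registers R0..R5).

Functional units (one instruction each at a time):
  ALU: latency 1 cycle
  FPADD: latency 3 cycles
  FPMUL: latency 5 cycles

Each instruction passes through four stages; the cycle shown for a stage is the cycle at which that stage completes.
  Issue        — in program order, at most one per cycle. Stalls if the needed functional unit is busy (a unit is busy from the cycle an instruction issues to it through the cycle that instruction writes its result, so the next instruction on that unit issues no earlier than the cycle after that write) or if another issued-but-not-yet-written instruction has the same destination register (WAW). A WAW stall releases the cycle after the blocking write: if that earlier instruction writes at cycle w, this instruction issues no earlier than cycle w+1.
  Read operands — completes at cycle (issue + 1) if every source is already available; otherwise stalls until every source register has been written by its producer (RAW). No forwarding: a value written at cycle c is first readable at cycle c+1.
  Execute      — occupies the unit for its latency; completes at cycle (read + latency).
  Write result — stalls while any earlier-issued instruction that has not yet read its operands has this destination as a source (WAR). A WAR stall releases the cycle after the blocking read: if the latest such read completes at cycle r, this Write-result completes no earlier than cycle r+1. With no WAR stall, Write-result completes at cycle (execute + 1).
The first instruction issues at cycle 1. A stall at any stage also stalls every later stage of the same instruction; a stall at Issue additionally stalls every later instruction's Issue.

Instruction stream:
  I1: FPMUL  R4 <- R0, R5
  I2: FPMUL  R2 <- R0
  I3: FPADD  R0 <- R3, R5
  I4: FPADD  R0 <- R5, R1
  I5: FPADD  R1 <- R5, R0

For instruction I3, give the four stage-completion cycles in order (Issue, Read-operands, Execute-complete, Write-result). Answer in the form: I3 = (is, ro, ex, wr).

I3 = (10, 11, 14, 15)

I1: IS=1 RO=2 EX=7 WR=8
I2: IS=9 RO=10 EX=15 WR=16  [struct: FPMUL busy until I1 writes@8]
I3: IS=10 RO=11 EX=14 WR=15
I4: IS=16 RO=17 EX=20 WR=21  [struct: FPADD busy until I3 writes@15]
I5: IS=22 RO=23 EX=26 WR=27  [struct: FPADD busy until I4 writes@21]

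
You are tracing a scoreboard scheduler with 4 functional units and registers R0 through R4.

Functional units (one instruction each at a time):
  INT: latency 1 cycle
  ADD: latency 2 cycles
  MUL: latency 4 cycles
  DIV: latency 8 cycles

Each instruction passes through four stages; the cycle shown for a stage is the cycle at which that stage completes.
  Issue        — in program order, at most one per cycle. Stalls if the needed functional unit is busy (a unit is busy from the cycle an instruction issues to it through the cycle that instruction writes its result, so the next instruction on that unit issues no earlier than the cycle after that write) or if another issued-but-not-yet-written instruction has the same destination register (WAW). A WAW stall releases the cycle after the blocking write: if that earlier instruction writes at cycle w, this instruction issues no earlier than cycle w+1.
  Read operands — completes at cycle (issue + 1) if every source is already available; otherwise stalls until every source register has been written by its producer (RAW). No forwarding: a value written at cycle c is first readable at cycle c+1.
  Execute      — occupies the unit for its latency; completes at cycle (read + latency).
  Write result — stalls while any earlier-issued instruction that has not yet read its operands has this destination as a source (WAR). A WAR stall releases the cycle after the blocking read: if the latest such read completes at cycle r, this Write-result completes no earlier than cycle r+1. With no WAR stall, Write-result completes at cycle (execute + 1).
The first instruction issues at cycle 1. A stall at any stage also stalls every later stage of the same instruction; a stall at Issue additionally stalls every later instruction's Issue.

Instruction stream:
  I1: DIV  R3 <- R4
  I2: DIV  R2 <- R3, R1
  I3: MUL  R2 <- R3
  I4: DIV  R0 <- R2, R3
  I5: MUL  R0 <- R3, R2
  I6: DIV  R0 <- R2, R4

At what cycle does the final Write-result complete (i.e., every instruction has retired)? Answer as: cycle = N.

cycle = 57

cycle 1: I1 dispatched to DIV
cycle 2: I1 operands ready
cycle 10: I1 complete
cycle 11: R3←I1
cycle 12: I2 dispatched to DIV
cycle 13: I2 operands ready
cycle 21: I2 complete
cycle 22: R2←I2
cycle 23: I3 dispatched to MUL
cycle 24: I3 operands ready · I4 dispatched to DIV
cycle 28: I3 complete
cycle 29: R2←I3
cycle 30: I4 operands ready
cycle 38: I4 complete
cycle 39: R0←I4
cycle 40: I5 dispatched to MUL
cycle 41: I5 operands ready
cycle 45: I5 complete
cycle 46: R0←I5
cycle 47: I6 dispatched to DIV
cycle 48: I6 operands ready
cycle 56: I6 complete
cycle 57: R0←I6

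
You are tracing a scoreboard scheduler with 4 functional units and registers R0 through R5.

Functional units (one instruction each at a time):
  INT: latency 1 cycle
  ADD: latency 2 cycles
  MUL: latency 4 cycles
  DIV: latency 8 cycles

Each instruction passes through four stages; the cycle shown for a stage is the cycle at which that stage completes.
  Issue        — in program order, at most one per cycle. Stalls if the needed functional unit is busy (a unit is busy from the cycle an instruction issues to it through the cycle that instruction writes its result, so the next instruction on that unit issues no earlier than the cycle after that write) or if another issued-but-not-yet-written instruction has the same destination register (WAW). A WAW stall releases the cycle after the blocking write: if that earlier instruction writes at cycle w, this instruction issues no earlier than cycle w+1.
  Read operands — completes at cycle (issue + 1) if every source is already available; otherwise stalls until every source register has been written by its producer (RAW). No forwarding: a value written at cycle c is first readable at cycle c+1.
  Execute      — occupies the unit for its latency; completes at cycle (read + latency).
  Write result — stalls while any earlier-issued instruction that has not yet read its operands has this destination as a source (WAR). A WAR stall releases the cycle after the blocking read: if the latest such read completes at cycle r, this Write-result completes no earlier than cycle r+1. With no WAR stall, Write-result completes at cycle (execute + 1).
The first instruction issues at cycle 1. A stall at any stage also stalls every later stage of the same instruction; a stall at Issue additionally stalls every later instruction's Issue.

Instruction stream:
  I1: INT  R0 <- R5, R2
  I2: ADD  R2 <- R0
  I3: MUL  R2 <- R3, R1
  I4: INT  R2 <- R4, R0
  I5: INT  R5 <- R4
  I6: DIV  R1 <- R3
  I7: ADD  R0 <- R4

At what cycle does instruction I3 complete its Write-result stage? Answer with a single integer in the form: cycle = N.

I1 -> (1, 2, 3, 4)
I2 -> (2, 5, 7, 8)  // RAW R0: wait I1 write@4
I3 -> (9, 10, 14, 15)  // WAW R2: wait I2 write@8
I4 -> (16, 17, 18, 19)  // WAW R2: wait I3 write@15
I5 -> (20, 21, 22, 23)  // struct: INT busy until I4 writes@19
I6 -> (21, 22, 30, 31)
I7 -> (22, 23, 25, 26)

cycle = 15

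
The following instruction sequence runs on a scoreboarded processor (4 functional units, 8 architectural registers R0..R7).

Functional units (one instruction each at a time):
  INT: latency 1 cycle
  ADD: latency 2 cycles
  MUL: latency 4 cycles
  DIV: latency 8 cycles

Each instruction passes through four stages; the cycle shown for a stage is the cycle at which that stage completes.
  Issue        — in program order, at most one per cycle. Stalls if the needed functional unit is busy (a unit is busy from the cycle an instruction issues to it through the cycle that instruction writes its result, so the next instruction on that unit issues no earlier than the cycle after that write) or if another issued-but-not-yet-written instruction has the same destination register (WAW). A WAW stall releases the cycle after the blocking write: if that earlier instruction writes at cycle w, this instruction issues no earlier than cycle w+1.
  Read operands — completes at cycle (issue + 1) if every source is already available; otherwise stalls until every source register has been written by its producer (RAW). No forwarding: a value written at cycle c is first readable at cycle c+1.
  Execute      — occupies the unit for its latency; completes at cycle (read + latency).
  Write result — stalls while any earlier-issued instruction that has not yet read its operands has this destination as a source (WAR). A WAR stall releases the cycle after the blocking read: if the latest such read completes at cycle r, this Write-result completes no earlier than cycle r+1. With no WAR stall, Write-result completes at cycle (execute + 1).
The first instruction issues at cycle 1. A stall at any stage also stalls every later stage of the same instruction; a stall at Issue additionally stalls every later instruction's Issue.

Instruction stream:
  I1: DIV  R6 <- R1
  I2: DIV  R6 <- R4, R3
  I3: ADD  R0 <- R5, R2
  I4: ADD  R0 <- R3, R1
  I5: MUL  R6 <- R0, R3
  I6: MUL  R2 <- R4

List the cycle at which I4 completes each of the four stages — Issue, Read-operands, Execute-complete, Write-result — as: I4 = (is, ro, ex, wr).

I4 = (18, 19, 21, 22)

[1] I1 issues→DIV
[2] I1 reads
[10] I1 exec-done
[11] I1 writes R6
[12] I2 issues→DIV
[13] I2 reads, I3 issues→ADD
[14] I3 reads
[16] I3 exec-done
[17] I3 writes R0
[18] I4 issues→ADD
[19] I4 reads
[21] I2 exec-done, I4 exec-done
[22] I2 writes R6, I4 writes R0
[23] I5 issues→MUL
[24] I5 reads
[28] I5 exec-done
[29] I5 writes R6
[30] I6 issues→MUL
[31] I6 reads
[35] I6 exec-done
[36] I6 writes R2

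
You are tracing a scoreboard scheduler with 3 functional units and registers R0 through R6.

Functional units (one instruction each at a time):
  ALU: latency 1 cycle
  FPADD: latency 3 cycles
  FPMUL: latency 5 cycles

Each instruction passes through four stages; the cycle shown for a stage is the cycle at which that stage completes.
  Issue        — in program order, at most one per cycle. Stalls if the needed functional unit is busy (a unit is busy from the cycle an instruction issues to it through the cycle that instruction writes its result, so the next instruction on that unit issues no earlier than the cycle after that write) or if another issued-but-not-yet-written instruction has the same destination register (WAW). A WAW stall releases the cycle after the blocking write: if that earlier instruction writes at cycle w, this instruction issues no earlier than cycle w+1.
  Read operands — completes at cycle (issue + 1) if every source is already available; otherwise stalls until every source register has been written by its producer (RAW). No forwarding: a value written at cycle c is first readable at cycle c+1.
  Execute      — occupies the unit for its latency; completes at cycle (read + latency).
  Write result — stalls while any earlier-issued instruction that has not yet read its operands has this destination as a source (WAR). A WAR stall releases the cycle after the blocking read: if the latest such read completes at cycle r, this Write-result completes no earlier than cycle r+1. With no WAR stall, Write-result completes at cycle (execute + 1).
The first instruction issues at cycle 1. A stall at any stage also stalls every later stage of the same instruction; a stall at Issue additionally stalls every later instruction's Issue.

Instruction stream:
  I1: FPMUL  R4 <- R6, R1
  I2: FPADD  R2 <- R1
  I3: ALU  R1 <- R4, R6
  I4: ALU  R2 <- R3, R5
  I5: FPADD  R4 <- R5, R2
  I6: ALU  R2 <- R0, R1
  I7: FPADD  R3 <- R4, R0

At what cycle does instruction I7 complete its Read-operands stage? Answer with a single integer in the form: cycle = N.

cycle = 22

[I1] 1/2/7/8
[I2] 2/3/6/7
[I3] 3/9/10/11  (RAW R4: wait I1 write@8)
[I4] 12/13/14/15  (struct: ALU busy until I3 writes@11)
[I5] 13/16/19/20  (RAW R2: wait I4 write@15)
[I6] 16/17/18/19  (struct: ALU busy until I4 writes@15)
[I7] 21/22/25/26  (struct: FPADD busy until I5 writes@20)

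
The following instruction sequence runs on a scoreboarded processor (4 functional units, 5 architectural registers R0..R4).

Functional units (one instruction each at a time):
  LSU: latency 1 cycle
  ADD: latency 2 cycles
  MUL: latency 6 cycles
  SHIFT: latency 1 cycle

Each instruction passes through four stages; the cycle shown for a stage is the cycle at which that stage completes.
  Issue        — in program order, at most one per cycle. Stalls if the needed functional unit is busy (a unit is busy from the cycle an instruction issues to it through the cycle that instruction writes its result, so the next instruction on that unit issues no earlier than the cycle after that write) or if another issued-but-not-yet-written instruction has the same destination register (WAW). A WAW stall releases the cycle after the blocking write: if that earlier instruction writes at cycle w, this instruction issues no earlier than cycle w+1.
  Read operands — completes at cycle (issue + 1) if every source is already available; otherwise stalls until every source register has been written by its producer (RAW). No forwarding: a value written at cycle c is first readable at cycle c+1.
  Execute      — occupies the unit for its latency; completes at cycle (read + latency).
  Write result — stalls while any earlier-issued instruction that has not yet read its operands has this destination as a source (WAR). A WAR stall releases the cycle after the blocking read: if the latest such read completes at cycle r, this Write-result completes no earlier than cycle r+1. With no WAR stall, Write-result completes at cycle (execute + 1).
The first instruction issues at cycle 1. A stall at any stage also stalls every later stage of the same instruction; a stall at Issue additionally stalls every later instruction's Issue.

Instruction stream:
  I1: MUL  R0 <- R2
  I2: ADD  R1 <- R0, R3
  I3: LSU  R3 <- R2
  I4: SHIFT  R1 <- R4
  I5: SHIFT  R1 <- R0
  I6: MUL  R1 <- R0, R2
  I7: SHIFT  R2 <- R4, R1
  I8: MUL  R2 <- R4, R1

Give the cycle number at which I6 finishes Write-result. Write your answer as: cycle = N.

cycle = 30

  I1 | 1 | 2 | 8 | 9
  I2 | 2 | 10 | 12 | 13   RAW R0: wait I1 write@9
  I3 | 3 | 4 | 5 | 11   WAR R3: wait I2 read@10
  I4 | 14 | 15 | 16 | 17   WAW R1: wait I2 write@13
  I5 | 18 | 19 | 20 | 21   struct: SHIFT busy until I4 writes@17
  I6 | 22 | 23 | 29 | 30   WAW R1: wait I5 write@21
  I7 | 23 | 31 | 32 | 33   RAW R1: wait I6 write@30
  I8 | 34 | 35 | 41 | 42   WAW R2: wait I7 write@33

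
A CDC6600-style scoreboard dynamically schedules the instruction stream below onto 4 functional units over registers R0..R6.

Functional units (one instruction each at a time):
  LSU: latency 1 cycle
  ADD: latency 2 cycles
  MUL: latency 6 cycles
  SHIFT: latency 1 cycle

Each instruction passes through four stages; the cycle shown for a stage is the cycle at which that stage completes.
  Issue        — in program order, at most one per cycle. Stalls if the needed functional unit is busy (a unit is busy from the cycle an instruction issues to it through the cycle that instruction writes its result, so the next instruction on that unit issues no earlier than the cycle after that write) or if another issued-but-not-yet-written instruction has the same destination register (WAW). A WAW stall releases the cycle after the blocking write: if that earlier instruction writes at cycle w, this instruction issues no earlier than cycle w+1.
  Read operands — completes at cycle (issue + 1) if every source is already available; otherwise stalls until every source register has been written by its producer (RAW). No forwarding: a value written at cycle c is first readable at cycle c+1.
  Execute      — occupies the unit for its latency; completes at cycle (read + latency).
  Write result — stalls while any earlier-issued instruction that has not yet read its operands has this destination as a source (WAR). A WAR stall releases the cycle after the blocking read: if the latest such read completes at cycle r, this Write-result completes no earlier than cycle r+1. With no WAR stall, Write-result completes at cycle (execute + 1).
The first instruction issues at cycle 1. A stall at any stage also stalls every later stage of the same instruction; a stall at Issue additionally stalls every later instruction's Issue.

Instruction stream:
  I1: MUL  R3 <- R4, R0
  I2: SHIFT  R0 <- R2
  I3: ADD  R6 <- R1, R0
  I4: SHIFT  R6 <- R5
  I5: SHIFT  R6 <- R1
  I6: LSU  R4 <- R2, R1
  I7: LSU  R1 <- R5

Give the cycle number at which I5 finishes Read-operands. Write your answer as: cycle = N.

t=1  I1 issues→MUL
t=2  I1 reads; I2 issues→SHIFT
t=3  I2 reads; I3 issues→ADD
t=4  I2 exec-done
t=5  I2 writes R0
t=6  I3 reads
t=8  I1 exec-done; I3 exec-done
t=9  I1 writes R3; I3 writes R6
t=10  I4 issues→SHIFT
t=11  I4 reads
t=12  I4 exec-done
t=13  I4 writes R6
t=14  I5 issues→SHIFT
t=15  I5 reads; I6 issues→LSU
t=16  I5 exec-done; I6 reads
t=17  I5 writes R6; I6 exec-done
t=18  I6 writes R4
t=19  I7 issues→LSU
t=20  I7 reads
t=21  I7 exec-done
t=22  I7 writes R1

cycle = 15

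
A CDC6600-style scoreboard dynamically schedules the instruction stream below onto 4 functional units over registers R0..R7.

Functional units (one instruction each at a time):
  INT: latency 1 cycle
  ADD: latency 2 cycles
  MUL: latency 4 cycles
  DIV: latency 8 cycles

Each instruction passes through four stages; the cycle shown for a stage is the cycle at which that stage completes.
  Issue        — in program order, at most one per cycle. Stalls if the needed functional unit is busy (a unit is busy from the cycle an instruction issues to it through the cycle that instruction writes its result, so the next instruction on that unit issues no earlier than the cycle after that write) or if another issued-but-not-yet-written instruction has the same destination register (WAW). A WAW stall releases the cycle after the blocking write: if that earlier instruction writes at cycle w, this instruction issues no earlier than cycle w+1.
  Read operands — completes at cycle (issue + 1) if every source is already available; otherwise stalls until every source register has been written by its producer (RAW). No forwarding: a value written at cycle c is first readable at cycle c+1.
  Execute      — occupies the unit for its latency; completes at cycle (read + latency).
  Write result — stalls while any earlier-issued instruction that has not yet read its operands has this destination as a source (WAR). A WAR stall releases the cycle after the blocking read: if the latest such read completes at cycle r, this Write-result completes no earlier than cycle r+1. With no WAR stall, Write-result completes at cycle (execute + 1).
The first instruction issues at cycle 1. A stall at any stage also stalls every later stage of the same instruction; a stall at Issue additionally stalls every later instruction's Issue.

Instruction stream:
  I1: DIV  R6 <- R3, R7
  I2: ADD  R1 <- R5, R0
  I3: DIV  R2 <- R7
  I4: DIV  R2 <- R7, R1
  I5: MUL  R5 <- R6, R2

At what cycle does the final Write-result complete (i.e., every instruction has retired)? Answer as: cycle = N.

cycle = 39

t=1  issue I1 (DIV)
t=2  I1 read-ops, issue I2 (ADD)
t=3  I2 read-ops
t=5  I2 finished on ADD
t=6  I2→R1
t=10  I1 finished on DIV
t=11  I1→R6
t=12  issue I3 (DIV)
t=13  I3 read-ops
t=21  I3 finished on DIV
t=22  I3→R2
t=23  issue I4 (DIV)
t=24  I4 read-ops, issue I5 (MUL)
t=32  I4 finished on DIV
t=33  I4→R2
t=34  I5 read-ops
t=38  I5 finished on MUL
t=39  I5→R5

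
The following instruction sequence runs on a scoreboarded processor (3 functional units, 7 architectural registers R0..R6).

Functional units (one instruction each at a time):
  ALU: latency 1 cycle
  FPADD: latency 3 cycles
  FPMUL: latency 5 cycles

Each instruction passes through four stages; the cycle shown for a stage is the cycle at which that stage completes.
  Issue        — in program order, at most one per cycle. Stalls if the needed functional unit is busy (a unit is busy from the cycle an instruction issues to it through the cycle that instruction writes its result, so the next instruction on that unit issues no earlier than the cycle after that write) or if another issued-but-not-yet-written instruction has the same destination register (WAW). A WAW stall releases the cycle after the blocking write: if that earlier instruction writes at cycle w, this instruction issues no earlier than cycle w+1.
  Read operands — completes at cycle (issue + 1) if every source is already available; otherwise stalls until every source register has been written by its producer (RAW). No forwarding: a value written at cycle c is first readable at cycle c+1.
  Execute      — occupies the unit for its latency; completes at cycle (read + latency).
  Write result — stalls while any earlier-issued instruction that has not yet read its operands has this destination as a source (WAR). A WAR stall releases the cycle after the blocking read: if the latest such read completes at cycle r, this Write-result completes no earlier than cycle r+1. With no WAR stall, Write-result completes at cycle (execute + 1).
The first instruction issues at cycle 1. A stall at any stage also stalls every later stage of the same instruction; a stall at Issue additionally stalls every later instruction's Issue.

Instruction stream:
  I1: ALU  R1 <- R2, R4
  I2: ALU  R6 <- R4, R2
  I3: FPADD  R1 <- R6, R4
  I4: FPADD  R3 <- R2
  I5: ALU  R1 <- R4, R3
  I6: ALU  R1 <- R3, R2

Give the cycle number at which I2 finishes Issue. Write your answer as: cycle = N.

cycle = 5

t=1  I1 dispatched to ALU
t=2  I1 operands ready
t=3  I1 complete
t=4  R1←I1
t=5  I2 dispatched to ALU
t=6  I2 operands ready; I3 dispatched to FPADD
t=7  I2 complete
t=8  R6←I2
t=9  I3 operands ready
t=12  I3 complete
t=13  R1←I3
t=14  I4 dispatched to FPADD
t=15  I4 operands ready; I5 dispatched to ALU
t=18  I4 complete
t=19  R3←I4
t=20  I5 operands ready
t=21  I5 complete
t=22  R1←I5
t=23  I6 dispatched to ALU
t=24  I6 operands ready
t=25  I6 complete
t=26  R1←I6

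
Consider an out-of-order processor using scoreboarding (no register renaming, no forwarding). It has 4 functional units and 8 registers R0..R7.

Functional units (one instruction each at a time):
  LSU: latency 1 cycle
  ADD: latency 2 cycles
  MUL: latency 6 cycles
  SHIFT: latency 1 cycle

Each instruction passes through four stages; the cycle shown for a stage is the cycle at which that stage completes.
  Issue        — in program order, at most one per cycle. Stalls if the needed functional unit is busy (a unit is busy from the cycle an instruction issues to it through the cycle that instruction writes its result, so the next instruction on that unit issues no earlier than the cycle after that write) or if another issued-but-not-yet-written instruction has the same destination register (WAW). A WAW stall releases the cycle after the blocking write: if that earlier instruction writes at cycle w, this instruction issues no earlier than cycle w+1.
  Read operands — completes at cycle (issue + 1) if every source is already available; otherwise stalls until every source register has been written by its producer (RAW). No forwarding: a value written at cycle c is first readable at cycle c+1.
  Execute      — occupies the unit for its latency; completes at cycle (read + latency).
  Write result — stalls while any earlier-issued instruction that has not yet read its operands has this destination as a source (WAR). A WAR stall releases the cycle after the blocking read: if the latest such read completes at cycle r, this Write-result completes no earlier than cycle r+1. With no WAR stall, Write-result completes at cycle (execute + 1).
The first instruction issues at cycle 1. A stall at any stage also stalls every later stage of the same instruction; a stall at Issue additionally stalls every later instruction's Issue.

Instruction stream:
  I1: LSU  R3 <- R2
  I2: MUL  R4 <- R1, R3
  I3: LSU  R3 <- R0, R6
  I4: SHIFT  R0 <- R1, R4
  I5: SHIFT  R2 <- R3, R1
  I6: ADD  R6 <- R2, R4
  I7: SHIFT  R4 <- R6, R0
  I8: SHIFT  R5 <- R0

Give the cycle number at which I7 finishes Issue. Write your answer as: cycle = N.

cycle = 20

[I1] 1/2/3/4
[I2] 2/5/11/12  (RAW R3: wait I1 write@4)
[I3] 5/6/7/8  (struct: LSU busy until I1 writes@4)
[I4] 6/13/14/15  (RAW R4: wait I2 write@12)
[I5] 16/17/18/19  (struct: SHIFT busy until I4 writes@15)
[I6] 17/20/22/23  (RAW R2: wait I5 write@19)
[I7] 20/24/25/26  (struct: SHIFT busy until I5 writes@19; RAW R6: wait I6 write@23)
[I8] 27/28/29/30  (struct: SHIFT busy until I7 writes@26)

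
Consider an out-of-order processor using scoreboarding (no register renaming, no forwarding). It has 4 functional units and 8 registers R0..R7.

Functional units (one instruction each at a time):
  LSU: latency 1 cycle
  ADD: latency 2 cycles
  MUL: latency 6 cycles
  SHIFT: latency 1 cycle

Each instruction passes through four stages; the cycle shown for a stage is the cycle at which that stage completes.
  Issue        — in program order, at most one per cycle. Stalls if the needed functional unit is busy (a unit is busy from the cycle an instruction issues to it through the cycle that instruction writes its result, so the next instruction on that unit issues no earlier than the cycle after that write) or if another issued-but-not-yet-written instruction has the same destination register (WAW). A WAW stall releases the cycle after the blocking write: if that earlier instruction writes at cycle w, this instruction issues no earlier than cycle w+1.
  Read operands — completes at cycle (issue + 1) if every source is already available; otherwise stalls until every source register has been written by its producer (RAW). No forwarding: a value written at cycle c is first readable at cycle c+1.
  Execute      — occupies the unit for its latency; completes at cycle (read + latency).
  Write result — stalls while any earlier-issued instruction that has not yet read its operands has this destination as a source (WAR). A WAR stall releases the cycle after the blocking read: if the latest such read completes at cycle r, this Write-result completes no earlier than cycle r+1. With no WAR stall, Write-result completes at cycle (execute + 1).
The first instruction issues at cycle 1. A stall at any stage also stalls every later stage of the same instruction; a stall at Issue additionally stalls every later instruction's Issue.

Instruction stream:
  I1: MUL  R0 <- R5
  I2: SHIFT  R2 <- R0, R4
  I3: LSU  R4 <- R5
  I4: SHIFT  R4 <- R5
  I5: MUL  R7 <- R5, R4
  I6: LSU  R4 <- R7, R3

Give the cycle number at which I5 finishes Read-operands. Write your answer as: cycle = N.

c1: I1 dispatched to MUL
c2: I1 operands ready, I2 dispatched to SHIFT
c3: I3 dispatched to LSU
c4: I3 operands ready
c5: I3 complete
c8: I1 complete
c9: R0←I1
c10: I2 operands ready
c11: I2 complete, R4←I3
c12: R2←I2
c13: I4 dispatched to SHIFT
c14: I4 operands ready, I5 dispatched to MUL
c15: I4 complete
c16: R4←I4
c17: I5 operands ready, I6 dispatched to LSU
c23: I5 complete
c24: R7←I5
c25: I6 operands ready
c26: I6 complete
c27: R4←I6

cycle = 17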